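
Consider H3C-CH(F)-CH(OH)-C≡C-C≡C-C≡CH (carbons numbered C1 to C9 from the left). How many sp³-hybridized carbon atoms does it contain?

3

C1: sp3 ✓
C2: sp3 ✓
C3: sp3 ✓
C4: sp
C5: sp
C6: sp
C7: sp
C8: sp
C9: sp
C1, C2, C3 → 3 sp3 carbons.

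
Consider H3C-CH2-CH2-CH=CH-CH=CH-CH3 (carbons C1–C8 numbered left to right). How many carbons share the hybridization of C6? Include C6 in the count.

C6 is sp2 (one π bond).
C1: sp3
C2: sp3
C3: sp3
C4: sp2 ✓
C5: sp2 ✓
C6: sp2 ✓
C7: sp2 ✓
C8: sp3
4 carbons are sp2.

4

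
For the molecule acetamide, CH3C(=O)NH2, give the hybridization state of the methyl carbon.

sp³

The methyl carbon — 4 σ bonds. Steric number 4, so sp3.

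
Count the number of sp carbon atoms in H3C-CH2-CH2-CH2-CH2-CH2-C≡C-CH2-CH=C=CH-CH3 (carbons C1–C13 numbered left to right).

3

C1: sp3
C2: sp3
C3: sp3
C4: sp3
C5: sp3
C6: sp3
C7: sp ✓
C8: sp ✓
C9: sp3
C10: sp2
C11: sp ✓
C12: sp2
C13: sp3
C7, C8, C11 → 3 sp carbons.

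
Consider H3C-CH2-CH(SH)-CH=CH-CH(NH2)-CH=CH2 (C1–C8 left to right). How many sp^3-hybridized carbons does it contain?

4

C1: sp3 ✓
C2: sp3 ✓
C3: sp3 ✓
C4: sp2
C5: sp2
C6: sp3 ✓
C7: sp2
C8: sp2
C1, C2, C3, C6 → 4 sp3 carbons.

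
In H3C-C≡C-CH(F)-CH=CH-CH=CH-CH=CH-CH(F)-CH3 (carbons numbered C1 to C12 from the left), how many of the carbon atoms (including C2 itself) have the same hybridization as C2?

2

C2 is sp (two π bonds).
C1: sp3
C2: sp ✓
C3: sp ✓
C4: sp3
C5: sp2
C6: sp2
C7: sp2
C8: sp2
C9: sp2
C10: sp2
C11: sp3
C12: sp3
2 carbons are sp.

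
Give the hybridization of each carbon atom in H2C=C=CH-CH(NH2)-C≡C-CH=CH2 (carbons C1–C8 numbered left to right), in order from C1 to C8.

C1 sp2, C2 sp, C3 sp2, C4 sp3, C5 sp, C6 sp, C7 sp2, C8 sp2

C1: 3 σ bonds, plus one π bond — 3 electron domains, sp2.
C2: 2 σ bonds, plus two π bonds; 2 regions of electron density → sp.
C3 carries 3 σ bonds, plus one π bond, giving a steric number of 3, so it is sp2.
C4 is sp3: 4 σ bonds, 4 electron-density regions.
C5 (2 σ bonds, plus two π bonds) has steric number 2: sp.
C6: 2 σ bonds, plus two π bonds — 2 electron domains, sp.
C7 has 3 σ bonds, plus one π bond: steric number 3 → sp2.
C8 is sp2: 3 σ bonds, plus one π bond, 3 electron-density regions.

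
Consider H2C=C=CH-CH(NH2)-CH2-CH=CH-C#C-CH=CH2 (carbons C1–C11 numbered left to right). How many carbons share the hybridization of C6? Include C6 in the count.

C6 is sp2 (one π bond).
C1: sp2 ✓
C2: sp
C3: sp2 ✓
C4: sp3
C5: sp3
C6: sp2 ✓
C7: sp2 ✓
C8: sp
C9: sp
C10: sp2 ✓
C11: sp2 ✓
6 carbons are sp2.

6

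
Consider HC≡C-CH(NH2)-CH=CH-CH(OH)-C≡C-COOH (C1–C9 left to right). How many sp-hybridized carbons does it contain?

C1: sp ✓
C2: sp ✓
C3: sp3
C4: sp2
C5: sp2
C6: sp3
C7: sp ✓
C8: sp ✓
C9: sp2
C1, C2, C7, C8 → 4 sp carbons.

4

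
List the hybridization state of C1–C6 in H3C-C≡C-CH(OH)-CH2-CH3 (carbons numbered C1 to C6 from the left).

C1 is sp3: 4 σ bonds, 4 electron-density regions.
C2 (2 σ bonds, plus two π bonds) has steric number 2: sp.
C3 (2 σ bonds, plus two π bonds) has steric number 2: sp.
C4: 4 σ bonds — 4 electron domains, sp3.
C5: 4 σ bonds; 4 regions of electron density → sp3.
C6: 4 σ bonds; 4 regions of electron density → sp3.

C1 sp3, C2 sp, C3 sp, C4 sp3, C5 sp3, C6 sp3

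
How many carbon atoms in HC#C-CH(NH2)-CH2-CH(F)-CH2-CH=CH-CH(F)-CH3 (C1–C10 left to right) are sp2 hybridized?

2

C1: sp
C2: sp
C3: sp3
C4: sp3
C5: sp3
C6: sp3
C7: sp2 ✓
C8: sp2 ✓
C9: sp3
C10: sp3
C7, C8 → 2 sp2 carbons.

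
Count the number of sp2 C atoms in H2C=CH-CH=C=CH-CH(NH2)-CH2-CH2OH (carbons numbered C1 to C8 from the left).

4

C1: sp2 ✓
C2: sp2 ✓
C3: sp2 ✓
C4: sp
C5: sp2 ✓
C6: sp3
C7: sp3
C8: sp3
C1, C2, C3, C5 → 4 sp2 carbons.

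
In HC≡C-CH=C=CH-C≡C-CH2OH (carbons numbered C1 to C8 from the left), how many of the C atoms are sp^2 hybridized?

2

C1: sp
C2: sp
C3: sp2 ✓
C4: sp
C5: sp2 ✓
C6: sp
C7: sp
C8: sp3
C3, C5 → 2 sp2 carbons.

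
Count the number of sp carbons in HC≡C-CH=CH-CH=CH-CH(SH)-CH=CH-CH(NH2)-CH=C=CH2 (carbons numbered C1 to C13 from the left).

3

C1: sp ✓
C2: sp ✓
C3: sp2
C4: sp2
C5: sp2
C6: sp2
C7: sp3
C8: sp2
C9: sp2
C10: sp3
C11: sp2
C12: sp ✓
C13: sp2
C1, C2, C12 → 3 sp carbons.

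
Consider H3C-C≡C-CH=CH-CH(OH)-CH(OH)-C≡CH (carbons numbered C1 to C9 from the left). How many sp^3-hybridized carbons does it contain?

3

C1: sp3 ✓
C2: sp
C3: sp
C4: sp2
C5: sp2
C6: sp3 ✓
C7: sp3 ✓
C8: sp
C9: sp
C1, C6, C7 → 3 sp3 carbons.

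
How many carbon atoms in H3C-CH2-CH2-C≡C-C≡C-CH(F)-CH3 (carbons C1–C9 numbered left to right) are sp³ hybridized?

C1: sp3 ✓
C2: sp3 ✓
C3: sp3 ✓
C4: sp
C5: sp
C6: sp
C7: sp
C8: sp3 ✓
C9: sp3 ✓
C1, C2, C3, C8, C9 → 5 sp3 carbons.

5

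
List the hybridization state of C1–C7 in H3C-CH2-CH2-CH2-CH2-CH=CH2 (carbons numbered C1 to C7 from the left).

C1 (4 σ bonds) has steric number 4: sp3.
C2 has 4 σ bonds: steric number 4 → sp3.
C3: 4 σ bonds; 4 regions of electron density → sp3.
C4: 4 σ bonds — 4 electron domains, sp3.
C5 — 4 σ bonds. Steric number 4, so sp3.
C6 (3 σ bonds, plus one π bond) has steric number 3: sp2.
C7 (3 σ bonds, plus one π bond) has steric number 3: sp2.

C1 sp3, C2 sp3, C3 sp3, C4 sp3, C5 sp3, C6 sp2, C7 sp2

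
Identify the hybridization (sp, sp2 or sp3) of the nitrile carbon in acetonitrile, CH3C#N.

The nitrile carbon has 2 σ bonds, plus two π bonds: steric number 2 → sp.

sp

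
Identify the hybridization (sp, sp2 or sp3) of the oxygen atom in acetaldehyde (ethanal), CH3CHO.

The oxygen atom has 1 σ bond and 2 lone pairs, plus one π bond: steric number 3 → sp2.

sp2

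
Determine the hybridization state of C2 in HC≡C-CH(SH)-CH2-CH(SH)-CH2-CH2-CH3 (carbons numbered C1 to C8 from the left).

C2 has 2 σ bonds, plus two π bonds: steric number 2 → sp.

sp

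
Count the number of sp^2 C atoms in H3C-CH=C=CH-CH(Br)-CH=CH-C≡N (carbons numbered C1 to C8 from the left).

C1: sp3
C2: sp2 ✓
C3: sp
C4: sp2 ✓
C5: sp3
C6: sp2 ✓
C7: sp2 ✓
C8: sp
C2, C4, C6, C7 → 4 sp2 carbons.

4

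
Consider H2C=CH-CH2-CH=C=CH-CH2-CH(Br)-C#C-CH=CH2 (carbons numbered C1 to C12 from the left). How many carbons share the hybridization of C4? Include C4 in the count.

6

C4 is sp2 (one π bond).
C1: sp2 ✓
C2: sp2 ✓
C3: sp3
C4: sp2 ✓
C5: sp
C6: sp2 ✓
C7: sp3
C8: sp3
C9: sp
C10: sp
C11: sp2 ✓
C12: sp2 ✓
6 carbons are sp2.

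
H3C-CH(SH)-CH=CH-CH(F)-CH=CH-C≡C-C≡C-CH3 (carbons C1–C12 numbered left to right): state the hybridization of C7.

C7 (3 σ bonds, plus one π bond) has steric number 3: sp2.

sp²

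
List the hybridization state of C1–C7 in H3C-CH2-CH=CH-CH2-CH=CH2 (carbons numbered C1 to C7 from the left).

C1 (4 σ bonds) has steric number 4: sp3.
C2 carries 4 σ bonds, giving a steric number of 4, so it is sp3.
C3 carries 3 σ bonds, plus one π bond, giving a steric number of 3, so it is sp2.
C4 is sp2: 3 σ bonds, plus one π bond, 3 electron-density regions.
C5 carries 4 σ bonds, giving a steric number of 4, so it is sp3.
C6 is sp2: 3 σ bonds, plus one π bond, 3 electron-density regions.
C7 has 3 σ bonds, plus one π bond: steric number 3 → sp2.

C1 sp3, C2 sp3, C3 sp2, C4 sp2, C5 sp3, C6 sp2, C7 sp2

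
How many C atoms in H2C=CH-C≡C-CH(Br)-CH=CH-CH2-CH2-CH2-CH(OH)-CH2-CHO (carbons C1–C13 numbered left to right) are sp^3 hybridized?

6

C1: sp2
C2: sp2
C3: sp
C4: sp
C5: sp3 ✓
C6: sp2
C7: sp2
C8: sp3 ✓
C9: sp3 ✓
C10: sp3 ✓
C11: sp3 ✓
C12: sp3 ✓
C13: sp2
C5, C8, C9, C10, C11, C12 → 6 sp3 carbons.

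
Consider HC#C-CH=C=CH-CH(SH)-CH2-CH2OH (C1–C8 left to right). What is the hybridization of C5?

C5 (3 σ bonds, plus one π bond) has steric number 3: sp2.

sp2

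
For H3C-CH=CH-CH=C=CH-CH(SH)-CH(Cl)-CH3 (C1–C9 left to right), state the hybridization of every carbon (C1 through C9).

C1 sp3, C2 sp2, C3 sp2, C4 sp2, C5 sp, C6 sp2, C7 sp3, C8 sp3, C9 sp3

C1 carries 4 σ bonds, giving a steric number of 4, so it is sp3.
C2 carries 3 σ bonds, plus one π bond, giving a steric number of 3, so it is sp2.
C3 has 3 σ bonds, plus one π bond: steric number 3 → sp2.
C4: 3 σ bonds, plus one π bond; 3 regions of electron density → sp2.
C5 carries 2 σ bonds, plus two π bonds, giving a steric number of 2, so it is sp.
C6 is sp2: 3 σ bonds, plus one π bond, 3 electron-density regions.
C7: 4 σ bonds; 4 regions of electron density → sp3.
C8 is sp3: 4 σ bonds, 4 electron-density regions.
C9: 4 σ bonds — 4 electron domains, sp3.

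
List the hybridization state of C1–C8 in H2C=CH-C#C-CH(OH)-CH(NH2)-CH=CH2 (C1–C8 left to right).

C1 is sp2: 3 σ bonds, plus one π bond, 3 electron-density regions.
C2 is sp2: 3 σ bonds, plus one π bond, 3 electron-density regions.
C3 carries 2 σ bonds, plus two π bonds, giving a steric number of 2, so it is sp.
C4 is sp: 2 σ bonds, plus two π bonds, 2 electron-density regions.
C5 carries 4 σ bonds, giving a steric number of 4, so it is sp3.
C6 — 4 σ bonds. Steric number 4, so sp3.
C7 (3 σ bonds, plus one π bond) has steric number 3: sp2.
C8 (3 σ bonds, plus one π bond) has steric number 3: sp2.

C1 sp2, C2 sp2, C3 sp, C4 sp, C5 sp3, C6 sp3, C7 sp2, C8 sp2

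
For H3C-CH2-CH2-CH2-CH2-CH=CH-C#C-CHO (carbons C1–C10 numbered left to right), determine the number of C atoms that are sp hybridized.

2

C1: sp3
C2: sp3
C3: sp3
C4: sp3
C5: sp3
C6: sp2
C7: sp2
C8: sp ✓
C9: sp ✓
C10: sp2
C8, C9 → 2 sp carbons.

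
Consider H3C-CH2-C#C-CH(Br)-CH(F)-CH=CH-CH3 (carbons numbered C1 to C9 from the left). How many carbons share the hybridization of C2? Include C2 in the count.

5

C2 is sp3 (only σ bonds).
C1: sp3 ✓
C2: sp3 ✓
C3: sp
C4: sp
C5: sp3 ✓
C6: sp3 ✓
C7: sp2
C8: sp2
C9: sp3 ✓
5 carbons are sp3.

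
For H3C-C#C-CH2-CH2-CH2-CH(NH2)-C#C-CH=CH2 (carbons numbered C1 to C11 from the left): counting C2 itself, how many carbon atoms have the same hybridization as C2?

4

C2 is sp (two π bonds).
C1: sp3
C2: sp ✓
C3: sp ✓
C4: sp3
C5: sp3
C6: sp3
C7: sp3
C8: sp ✓
C9: sp ✓
C10: sp2
C11: sp2
4 carbons are sp.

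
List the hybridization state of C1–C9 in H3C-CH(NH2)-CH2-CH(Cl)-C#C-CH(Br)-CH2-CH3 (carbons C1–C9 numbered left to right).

C1 sp3, C2 sp3, C3 sp3, C4 sp3, C5 sp, C6 sp, C7 sp3, C8 sp3, C9 sp3

C1 has 4 σ bonds: steric number 4 → sp3.
C2 has 4 σ bonds: steric number 4 → sp3.
C3 (4 σ bonds) has steric number 4: sp3.
C4 — 4 σ bonds. Steric number 4, so sp3.
C5: 2 σ bonds, plus two π bonds — 2 electron domains, sp.
C6: 2 σ bonds, plus two π bonds; 2 regions of electron density → sp.
C7 has 4 σ bonds: steric number 4 → sp3.
C8: 4 σ bonds; 4 regions of electron density → sp3.
C9 has 4 σ bonds: steric number 4 → sp3.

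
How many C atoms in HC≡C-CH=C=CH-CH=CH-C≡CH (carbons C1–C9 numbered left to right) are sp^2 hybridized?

4

C1: sp
C2: sp
C3: sp2 ✓
C4: sp
C5: sp2 ✓
C6: sp2 ✓
C7: sp2 ✓
C8: sp
C9: sp
C3, C5, C6, C7 → 4 sp2 carbons.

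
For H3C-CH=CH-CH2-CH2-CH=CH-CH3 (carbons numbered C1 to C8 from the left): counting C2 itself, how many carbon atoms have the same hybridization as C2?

4

C2 is sp2 (one π bond).
C1: sp3
C2: sp2 ✓
C3: sp2 ✓
C4: sp3
C5: sp3
C6: sp2 ✓
C7: sp2 ✓
C8: sp3
4 carbons are sp2.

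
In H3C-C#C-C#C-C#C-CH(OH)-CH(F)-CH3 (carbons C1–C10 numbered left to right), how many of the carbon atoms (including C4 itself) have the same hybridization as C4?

C4 is sp (two π bonds).
C1: sp3
C2: sp ✓
C3: sp ✓
C4: sp ✓
C5: sp ✓
C6: sp ✓
C7: sp ✓
C8: sp3
C9: sp3
C10: sp3
6 carbons are sp.

6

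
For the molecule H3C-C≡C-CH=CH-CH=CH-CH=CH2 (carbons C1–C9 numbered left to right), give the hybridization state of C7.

sp2

C7 has 3 σ bonds, plus one π bond: steric number 3 → sp2.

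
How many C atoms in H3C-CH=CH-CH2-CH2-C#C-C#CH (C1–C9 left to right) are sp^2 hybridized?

C1: sp3
C2: sp2 ✓
C3: sp2 ✓
C4: sp3
C5: sp3
C6: sp
C7: sp
C8: sp
C9: sp
C2, C3 → 2 sp2 carbons.

2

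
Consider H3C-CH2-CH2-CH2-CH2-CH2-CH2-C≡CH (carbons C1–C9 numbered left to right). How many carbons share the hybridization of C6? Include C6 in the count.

7

C6 is sp3 (only σ bonds).
C1: sp3 ✓
C2: sp3 ✓
C3: sp3 ✓
C4: sp3 ✓
C5: sp3 ✓
C6: sp3 ✓
C7: sp3 ✓
C8: sp
C9: sp
7 carbons are sp3.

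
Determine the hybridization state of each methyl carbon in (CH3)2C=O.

Each methyl carbon is sp3: 4 σ bonds, 4 electron-density regions.

sp³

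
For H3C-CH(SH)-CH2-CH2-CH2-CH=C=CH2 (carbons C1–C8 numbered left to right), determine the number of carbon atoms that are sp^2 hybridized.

2

C1: sp3
C2: sp3
C3: sp3
C4: sp3
C5: sp3
C6: sp2 ✓
C7: sp
C8: sp2 ✓
C6, C8 → 2 sp2 carbons.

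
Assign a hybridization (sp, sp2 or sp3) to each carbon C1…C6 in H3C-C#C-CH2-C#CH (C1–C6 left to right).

C1 — 4 σ bonds. Steric number 4, so sp3.
C2 is sp: 2 σ bonds, plus two π bonds, 2 electron-density regions.
C3 carries 2 σ bonds, plus two π bonds, giving a steric number of 2, so it is sp.
C4: 4 σ bonds; 4 regions of electron density → sp3.
C5 has 2 σ bonds, plus two π bonds: steric number 2 → sp.
C6 — 2 σ bonds, plus two π bonds. Steric number 2, so sp.

C1 sp3, C2 sp, C3 sp, C4 sp3, C5 sp, C6 sp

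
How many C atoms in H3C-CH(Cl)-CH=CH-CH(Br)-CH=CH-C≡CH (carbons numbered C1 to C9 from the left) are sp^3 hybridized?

3

C1: sp3 ✓
C2: sp3 ✓
C3: sp2
C4: sp2
C5: sp3 ✓
C6: sp2
C7: sp2
C8: sp
C9: sp
C1, C2, C5 → 3 sp3 carbons.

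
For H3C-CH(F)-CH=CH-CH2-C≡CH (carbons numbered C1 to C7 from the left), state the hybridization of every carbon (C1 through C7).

C1 sp3, C2 sp3, C3 sp2, C4 sp2, C5 sp3, C6 sp, C7 sp

C1 has 4 σ bonds: steric number 4 → sp3.
C2 has 4 σ bonds: steric number 4 → sp3.
C3: 3 σ bonds, plus one π bond; 3 regions of electron density → sp2.
C4: 3 σ bonds, plus one π bond; 3 regions of electron density → sp2.
C5 (4 σ bonds) has steric number 4: sp3.
C6 has 2 σ bonds, plus two π bonds: steric number 2 → sp.
C7: 2 σ bonds, plus two π bonds; 2 regions of electron density → sp.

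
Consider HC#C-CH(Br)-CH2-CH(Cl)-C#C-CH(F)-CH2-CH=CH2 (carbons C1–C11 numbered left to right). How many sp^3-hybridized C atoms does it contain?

5

C1: sp
C2: sp
C3: sp3 ✓
C4: sp3 ✓
C5: sp3 ✓
C6: sp
C7: sp
C8: sp3 ✓
C9: sp3 ✓
C10: sp2
C11: sp2
C3, C4, C5, C8, C9 → 5 sp3 carbons.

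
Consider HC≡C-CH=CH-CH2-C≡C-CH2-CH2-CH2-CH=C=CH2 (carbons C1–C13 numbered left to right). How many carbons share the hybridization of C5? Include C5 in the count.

C5 is sp3 (only σ bonds).
C1: sp
C2: sp
C3: sp2
C4: sp2
C5: sp3 ✓
C6: sp
C7: sp
C8: sp3 ✓
C9: sp3 ✓
C10: sp3 ✓
C11: sp2
C12: sp
C13: sp2
4 carbons are sp3.

4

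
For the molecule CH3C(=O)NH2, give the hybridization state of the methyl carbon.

The methyl carbon: 4 σ bonds — 4 electron domains, sp3.

sp3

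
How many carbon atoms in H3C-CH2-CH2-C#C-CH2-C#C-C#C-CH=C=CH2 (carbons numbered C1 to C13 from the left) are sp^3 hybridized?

C1: sp3 ✓
C2: sp3 ✓
C3: sp3 ✓
C4: sp
C5: sp
C6: sp3 ✓
C7: sp
C8: sp
C9: sp
C10: sp
C11: sp2
C12: sp
C13: sp2
C1, C2, C3, C6 → 4 sp3 carbons.

4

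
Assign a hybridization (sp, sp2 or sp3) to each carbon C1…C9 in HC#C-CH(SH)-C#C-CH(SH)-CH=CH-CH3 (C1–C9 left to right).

C1 sp, C2 sp, C3 sp3, C4 sp, C5 sp, C6 sp3, C7 sp2, C8 sp2, C9 sp3

C1 has 2 σ bonds, plus two π bonds: steric number 2 → sp.
C2 has 2 σ bonds, plus two π bonds: steric number 2 → sp.
C3 carries 4 σ bonds, giving a steric number of 4, so it is sp3.
C4: 2 σ bonds, plus two π bonds — 2 electron domains, sp.
C5 — 2 σ bonds, plus two π bonds. Steric number 2, so sp.
C6 is sp3: 4 σ bonds, 4 electron-density regions.
C7 — 3 σ bonds, plus one π bond. Steric number 3, so sp2.
C8 (3 σ bonds, plus one π bond) has steric number 3: sp2.
C9 is sp3: 4 σ bonds, 4 electron-density regions.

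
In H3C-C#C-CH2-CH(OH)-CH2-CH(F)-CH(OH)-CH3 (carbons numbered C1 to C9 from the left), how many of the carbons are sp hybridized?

2

C1: sp3
C2: sp ✓
C3: sp ✓
C4: sp3
C5: sp3
C6: sp3
C7: sp3
C8: sp3
C9: sp3
C2, C3 → 2 sp carbons.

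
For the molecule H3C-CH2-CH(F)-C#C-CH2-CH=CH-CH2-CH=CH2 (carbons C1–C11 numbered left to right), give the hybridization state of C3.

C3: 4 σ bonds — 4 electron domains, sp3.

sp^3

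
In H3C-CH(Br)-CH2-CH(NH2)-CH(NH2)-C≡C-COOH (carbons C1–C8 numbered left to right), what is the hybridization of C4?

sp^3

C4 (4 σ bonds) has steric number 4: sp3.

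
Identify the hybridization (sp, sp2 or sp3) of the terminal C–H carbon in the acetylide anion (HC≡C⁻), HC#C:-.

The terminal C–H carbon is sp: 2 σ bonds, plus two π bonds, 2 electron-density regions.

sp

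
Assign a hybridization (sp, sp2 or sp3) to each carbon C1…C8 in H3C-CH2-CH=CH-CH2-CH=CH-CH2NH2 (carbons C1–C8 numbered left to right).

C1 has 4 σ bonds: steric number 4 → sp3.
C2 (4 σ bonds) has steric number 4: sp3.
C3 — 3 σ bonds, plus one π bond. Steric number 3, so sp2.
C4: 3 σ bonds, plus one π bond — 3 electron domains, sp2.
C5 is sp3: 4 σ bonds, 4 electron-density regions.
C6 has 3 σ bonds, plus one π bond: steric number 3 → sp2.
C7 — 3 σ bonds, plus one π bond. Steric number 3, so sp2.
C8 is sp3: 4 σ bonds, 4 electron-density regions.

C1 sp3, C2 sp3, C3 sp2, C4 sp2, C5 sp3, C6 sp2, C7 sp2, C8 sp3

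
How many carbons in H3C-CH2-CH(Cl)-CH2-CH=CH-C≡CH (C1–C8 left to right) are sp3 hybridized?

C1: sp3 ✓
C2: sp3 ✓
C3: sp3 ✓
C4: sp3 ✓
C5: sp2
C6: sp2
C7: sp
C8: sp
C1, C2, C3, C4 → 4 sp3 carbons.

4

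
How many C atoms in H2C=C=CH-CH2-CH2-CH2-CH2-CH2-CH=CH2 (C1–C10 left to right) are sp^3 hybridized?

5

C1: sp2
C2: sp
C3: sp2
C4: sp3 ✓
C5: sp3 ✓
C6: sp3 ✓
C7: sp3 ✓
C8: sp3 ✓
C9: sp2
C10: sp2
C4, C5, C6, C7, C8 → 5 sp3 carbons.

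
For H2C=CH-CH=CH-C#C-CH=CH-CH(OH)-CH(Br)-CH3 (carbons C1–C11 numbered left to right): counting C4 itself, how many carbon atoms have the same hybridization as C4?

6

C4 is sp2 (one π bond).
C1: sp2 ✓
C2: sp2 ✓
C3: sp2 ✓
C4: sp2 ✓
C5: sp
C6: sp
C7: sp2 ✓
C8: sp2 ✓
C9: sp3
C10: sp3
C11: sp3
6 carbons are sp2.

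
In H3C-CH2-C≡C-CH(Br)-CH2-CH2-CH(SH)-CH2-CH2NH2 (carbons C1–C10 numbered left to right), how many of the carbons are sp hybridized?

2

C1: sp3
C2: sp3
C3: sp ✓
C4: sp ✓
C5: sp3
C6: sp3
C7: sp3
C8: sp3
C9: sp3
C10: sp3
C3, C4 → 2 sp carbons.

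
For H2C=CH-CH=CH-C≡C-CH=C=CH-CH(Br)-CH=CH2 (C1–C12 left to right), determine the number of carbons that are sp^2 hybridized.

8

C1: sp2 ✓
C2: sp2 ✓
C3: sp2 ✓
C4: sp2 ✓
C5: sp
C6: sp
C7: sp2 ✓
C8: sp
C9: sp2 ✓
C10: sp3
C11: sp2 ✓
C12: sp2 ✓
C1, C2, C3, C4, C7, C9, C11, C12 → 8 sp2 carbons.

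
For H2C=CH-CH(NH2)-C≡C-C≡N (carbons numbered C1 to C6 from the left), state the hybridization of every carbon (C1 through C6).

C1 carries 3 σ bonds, plus one π bond, giving a steric number of 3, so it is sp2.
C2 — 3 σ bonds, plus one π bond. Steric number 3, so sp2.
C3 — 4 σ bonds. Steric number 4, so sp3.
C4 is sp: 2 σ bonds, plus two π bonds, 2 electron-density regions.
C5 carries 2 σ bonds, plus two π bonds, giving a steric number of 2, so it is sp.
C6 carries 2 σ bonds, plus two π bonds, giving a steric number of 2, so it is sp.

C1 sp2, C2 sp2, C3 sp3, C4 sp, C5 sp, C6 sp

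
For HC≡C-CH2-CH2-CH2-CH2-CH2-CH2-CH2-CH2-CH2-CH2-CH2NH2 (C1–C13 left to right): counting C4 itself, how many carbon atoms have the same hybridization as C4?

11

C4 is sp3 (only σ bonds).
C1: sp
C2: sp
C3: sp3 ✓
C4: sp3 ✓
C5: sp3 ✓
C6: sp3 ✓
C7: sp3 ✓
C8: sp3 ✓
C9: sp3 ✓
C10: sp3 ✓
C11: sp3 ✓
C12: sp3 ✓
C13: sp3 ✓
11 carbons are sp3.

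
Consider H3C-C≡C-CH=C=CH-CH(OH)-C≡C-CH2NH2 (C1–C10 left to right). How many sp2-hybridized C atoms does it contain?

2

C1: sp3
C2: sp
C3: sp
C4: sp2 ✓
C5: sp
C6: sp2 ✓
C7: sp3
C8: sp
C9: sp
C10: sp3
C4, C6 → 2 sp2 carbons.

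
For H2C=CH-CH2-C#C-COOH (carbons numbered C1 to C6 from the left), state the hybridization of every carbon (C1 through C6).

C1 sp2, C2 sp2, C3 sp3, C4 sp, C5 sp, C6 sp2

C1: 3 σ bonds, plus one π bond; 3 regions of electron density → sp2.
C2 is sp2: 3 σ bonds, plus one π bond, 3 electron-density regions.
C3: 4 σ bonds; 4 regions of electron density → sp3.
C4: 2 σ bonds, plus two π bonds; 2 regions of electron density → sp.
C5 is sp: 2 σ bonds, plus two π bonds, 2 electron-density regions.
C6 — 3 σ bonds, plus one π bond. Steric number 3, so sp2.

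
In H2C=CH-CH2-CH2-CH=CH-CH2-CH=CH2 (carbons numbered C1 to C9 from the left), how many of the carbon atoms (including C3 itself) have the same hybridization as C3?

C3 is sp3 (only σ bonds).
C1: sp2
C2: sp2
C3: sp3 ✓
C4: sp3 ✓
C5: sp2
C6: sp2
C7: sp3 ✓
C8: sp2
C9: sp2
3 carbons are sp3.

3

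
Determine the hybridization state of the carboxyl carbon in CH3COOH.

sp^2

The carboxyl carbon carries 3 σ bonds, plus one π bond, giving a steric number of 3, so it is sp2.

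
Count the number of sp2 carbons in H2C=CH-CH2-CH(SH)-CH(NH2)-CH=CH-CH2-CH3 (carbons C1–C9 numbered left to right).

C1: sp2 ✓
C2: sp2 ✓
C3: sp3
C4: sp3
C5: sp3
C6: sp2 ✓
C7: sp2 ✓
C8: sp3
C9: sp3
C1, C2, C6, C7 → 4 sp2 carbons.

4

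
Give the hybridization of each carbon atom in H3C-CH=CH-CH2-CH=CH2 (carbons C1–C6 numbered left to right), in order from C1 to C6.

C1 sp3, C2 sp2, C3 sp2, C4 sp3, C5 sp2, C6 sp2

C1 — 4 σ bonds. Steric number 4, so sp3.
C2 has 3 σ bonds, plus one π bond: steric number 3 → sp2.
C3 carries 3 σ bonds, plus one π bond, giving a steric number of 3, so it is sp2.
C4: 4 σ bonds — 4 electron domains, sp3.
C5 — 3 σ bonds, plus one π bond. Steric number 3, so sp2.
C6 has 3 σ bonds, plus one π bond: steric number 3 → sp2.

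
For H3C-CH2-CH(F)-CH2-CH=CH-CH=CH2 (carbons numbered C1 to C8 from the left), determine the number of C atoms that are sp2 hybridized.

C1: sp3
C2: sp3
C3: sp3
C4: sp3
C5: sp2 ✓
C6: sp2 ✓
C7: sp2 ✓
C8: sp2 ✓
C5, C6, C7, C8 → 4 sp2 carbons.

4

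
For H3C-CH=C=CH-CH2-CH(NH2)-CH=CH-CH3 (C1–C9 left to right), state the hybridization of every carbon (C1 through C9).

C1 is sp3: 4 σ bonds, 4 electron-density regions.
C2 is sp2: 3 σ bonds, plus one π bond, 3 electron-density regions.
C3: 2 σ bonds, plus two π bonds — 2 electron domains, sp.
C4: 3 σ bonds, plus one π bond — 3 electron domains, sp2.
C5 — 4 σ bonds. Steric number 4, so sp3.
C6 carries 4 σ bonds, giving a steric number of 4, so it is sp3.
C7 carries 3 σ bonds, plus one π bond, giving a steric number of 3, so it is sp2.
C8: 3 σ bonds, plus one π bond; 3 regions of electron density → sp2.
C9 carries 4 σ bonds, giving a steric number of 4, so it is sp3.

C1 sp3, C2 sp2, C3 sp, C4 sp2, C5 sp3, C6 sp3, C7 sp2, C8 sp2, C9 sp3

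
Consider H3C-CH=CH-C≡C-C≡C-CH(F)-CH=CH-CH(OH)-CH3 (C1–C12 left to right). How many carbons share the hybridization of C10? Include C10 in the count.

4

C10 is sp2 (one π bond).
C1: sp3
C2: sp2 ✓
C3: sp2 ✓
C4: sp
C5: sp
C6: sp
C7: sp
C8: sp3
C9: sp2 ✓
C10: sp2 ✓
C11: sp3
C12: sp3
4 carbons are sp2.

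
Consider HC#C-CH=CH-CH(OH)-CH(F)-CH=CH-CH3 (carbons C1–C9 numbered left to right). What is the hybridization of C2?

sp

C2: 2 σ bonds, plus two π bonds; 2 regions of electron density → sp.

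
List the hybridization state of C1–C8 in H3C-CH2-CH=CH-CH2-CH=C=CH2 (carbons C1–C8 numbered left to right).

C1 sp3, C2 sp3, C3 sp2, C4 sp2, C5 sp3, C6 sp2, C7 sp, C8 sp2

C1 (4 σ bonds) has steric number 4: sp3.
C2 carries 4 σ bonds, giving a steric number of 4, so it is sp3.
C3 is sp2: 3 σ bonds, plus one π bond, 3 electron-density regions.
C4 — 3 σ bonds, plus one π bond. Steric number 3, so sp2.
C5 is sp3: 4 σ bonds, 4 electron-density regions.
C6: 3 σ bonds, plus one π bond; 3 regions of electron density → sp2.
C7: 2 σ bonds, plus two π bonds — 2 electron domains, sp.
C8 has 3 σ bonds, plus one π bond: steric number 3 → sp2.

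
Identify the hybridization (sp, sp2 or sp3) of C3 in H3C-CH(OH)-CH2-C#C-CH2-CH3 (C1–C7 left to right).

sp3

C3 is sp3: 4 σ bonds, 4 electron-density regions.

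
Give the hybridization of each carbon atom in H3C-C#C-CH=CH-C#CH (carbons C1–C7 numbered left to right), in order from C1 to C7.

C1 is sp3: 4 σ bonds, 4 electron-density regions.
C2 carries 2 σ bonds, plus two π bonds, giving a steric number of 2, so it is sp.
C3 carries 2 σ bonds, plus two π bonds, giving a steric number of 2, so it is sp.
C4 (3 σ bonds, plus one π bond) has steric number 3: sp2.
C5 is sp2: 3 σ bonds, plus one π bond, 3 electron-density regions.
C6 carries 2 σ bonds, plus two π bonds, giving a steric number of 2, so it is sp.
C7: 2 σ bonds, plus two π bonds; 2 regions of electron density → sp.

C1 sp3, C2 sp, C3 sp, C4 sp2, C5 sp2, C6 sp, C7 sp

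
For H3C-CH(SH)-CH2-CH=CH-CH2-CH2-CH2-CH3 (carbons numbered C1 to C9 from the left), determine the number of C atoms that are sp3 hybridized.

7

C1: sp3 ✓
C2: sp3 ✓
C3: sp3 ✓
C4: sp2
C5: sp2
C6: sp3 ✓
C7: sp3 ✓
C8: sp3 ✓
C9: sp3 ✓
C1, C2, C3, C6, C7, C8, C9 → 7 sp3 carbons.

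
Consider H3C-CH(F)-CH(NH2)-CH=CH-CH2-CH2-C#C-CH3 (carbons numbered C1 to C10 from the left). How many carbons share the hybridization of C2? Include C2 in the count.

6

C2 is sp3 (only σ bonds).
C1: sp3 ✓
C2: sp3 ✓
C3: sp3 ✓
C4: sp2
C5: sp2
C6: sp3 ✓
C7: sp3 ✓
C8: sp
C9: sp
C10: sp3 ✓
6 carbons are sp3.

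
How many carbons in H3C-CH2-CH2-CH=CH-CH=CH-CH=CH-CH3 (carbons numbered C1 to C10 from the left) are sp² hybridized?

C1: sp3
C2: sp3
C3: sp3
C4: sp2 ✓
C5: sp2 ✓
C6: sp2 ✓
C7: sp2 ✓
C8: sp2 ✓
C9: sp2 ✓
C10: sp3
C4, C5, C6, C7, C8, C9 → 6 sp2 carbons.

6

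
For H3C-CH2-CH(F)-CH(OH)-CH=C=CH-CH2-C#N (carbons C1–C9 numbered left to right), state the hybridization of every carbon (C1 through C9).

C1 sp3, C2 sp3, C3 sp3, C4 sp3, C5 sp2, C6 sp, C7 sp2, C8 sp3, C9 sp

C1 is sp3: 4 σ bonds, 4 electron-density regions.
C2: 4 σ bonds — 4 electron domains, sp3.
C3 is sp3: 4 σ bonds, 4 electron-density regions.
C4 has 4 σ bonds: steric number 4 → sp3.
C5 is sp2: 3 σ bonds, plus one π bond, 3 electron-density regions.
C6 is sp: 2 σ bonds, plus two π bonds, 2 electron-density regions.
C7 is sp2: 3 σ bonds, plus one π bond, 3 electron-density regions.
C8 carries 4 σ bonds, giving a steric number of 4, so it is sp3.
C9: 2 σ bonds, plus two π bonds; 2 regions of electron density → sp.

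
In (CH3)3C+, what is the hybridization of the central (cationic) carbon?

Three σ bonds and an empty p orbital; no lone pair → steric number 3 → sp2 and planar.

sp^2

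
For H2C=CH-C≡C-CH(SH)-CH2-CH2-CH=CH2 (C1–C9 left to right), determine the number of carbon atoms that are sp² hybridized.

C1: sp2 ✓
C2: sp2 ✓
C3: sp
C4: sp
C5: sp3
C6: sp3
C7: sp3
C8: sp2 ✓
C9: sp2 ✓
C1, C2, C8, C9 → 4 sp2 carbons.

4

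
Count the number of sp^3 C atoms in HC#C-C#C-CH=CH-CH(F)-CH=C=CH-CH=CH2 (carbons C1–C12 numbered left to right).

C1: sp
C2: sp
C3: sp
C4: sp
C5: sp2
C6: sp2
C7: sp3 ✓
C8: sp2
C9: sp
C10: sp2
C11: sp2
C12: sp2
C7 → 1 sp3 carbon.

1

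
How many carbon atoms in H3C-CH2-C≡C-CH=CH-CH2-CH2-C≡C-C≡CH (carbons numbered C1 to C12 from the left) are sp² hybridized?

2

C1: sp3
C2: sp3
C3: sp
C4: sp
C5: sp2 ✓
C6: sp2 ✓
C7: sp3
C8: sp3
C9: sp
C10: sp
C11: sp
C12: sp
C5, C6 → 2 sp2 carbons.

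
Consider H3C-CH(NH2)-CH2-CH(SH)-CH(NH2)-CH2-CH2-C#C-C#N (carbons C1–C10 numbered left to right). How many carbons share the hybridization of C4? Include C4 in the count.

C4 is sp3 (only σ bonds).
C1: sp3 ✓
C2: sp3 ✓
C3: sp3 ✓
C4: sp3 ✓
C5: sp3 ✓
C6: sp3 ✓
C7: sp3 ✓
C8: sp
C9: sp
C10: sp
7 carbons are sp3.

7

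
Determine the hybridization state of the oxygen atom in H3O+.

sp3

Three σ bonds + one lone pair = steric number 4 → sp3.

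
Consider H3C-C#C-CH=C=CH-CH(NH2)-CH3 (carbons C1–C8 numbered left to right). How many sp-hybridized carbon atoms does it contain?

C1: sp3
C2: sp ✓
C3: sp ✓
C4: sp2
C5: sp ✓
C6: sp2
C7: sp3
C8: sp3
C2, C3, C5 → 3 sp carbons.

3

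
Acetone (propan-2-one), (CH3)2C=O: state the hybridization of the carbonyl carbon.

sp²

The carbonyl carbon — 3 σ bonds, plus one π bond. Steric number 3, so sp2.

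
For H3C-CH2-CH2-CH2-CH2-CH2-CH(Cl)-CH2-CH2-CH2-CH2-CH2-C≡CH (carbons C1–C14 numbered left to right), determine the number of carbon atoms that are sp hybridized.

2

C1: sp3
C2: sp3
C3: sp3
C4: sp3
C5: sp3
C6: sp3
C7: sp3
C8: sp3
C9: sp3
C10: sp3
C11: sp3
C12: sp3
C13: sp ✓
C14: sp ✓
C13, C14 → 2 sp carbons.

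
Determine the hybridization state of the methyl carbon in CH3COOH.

sp3

The methyl carbon: 4 σ bonds — 4 electron domains, sp3.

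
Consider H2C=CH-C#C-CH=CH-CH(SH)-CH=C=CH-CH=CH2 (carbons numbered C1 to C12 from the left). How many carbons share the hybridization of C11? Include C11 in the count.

C11 is sp2 (one π bond).
C1: sp2 ✓
C2: sp2 ✓
C3: sp
C4: sp
C5: sp2 ✓
C6: sp2 ✓
C7: sp3
C8: sp2 ✓
C9: sp
C10: sp2 ✓
C11: sp2 ✓
C12: sp2 ✓
8 carbons are sp2.

8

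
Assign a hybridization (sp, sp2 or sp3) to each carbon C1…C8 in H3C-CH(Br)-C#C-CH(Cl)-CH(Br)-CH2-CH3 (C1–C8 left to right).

C1 — 4 σ bonds. Steric number 4, so sp3.
C2 carries 4 σ bonds, giving a steric number of 4, so it is sp3.
C3 has 2 σ bonds, plus two π bonds: steric number 2 → sp.
C4 carries 2 σ bonds, plus two π bonds, giving a steric number of 2, so it is sp.
C5 (4 σ bonds) has steric number 4: sp3.
C6 is sp3: 4 σ bonds, 4 electron-density regions.
C7: 4 σ bonds; 4 regions of electron density → sp3.
C8 is sp3: 4 σ bonds, 4 electron-density regions.

C1 sp3, C2 sp3, C3 sp, C4 sp, C5 sp3, C6 sp3, C7 sp3, C8 sp3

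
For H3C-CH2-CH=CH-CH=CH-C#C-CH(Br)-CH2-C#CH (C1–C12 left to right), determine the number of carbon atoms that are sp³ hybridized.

4

C1: sp3 ✓
C2: sp3 ✓
C3: sp2
C4: sp2
C5: sp2
C6: sp2
C7: sp
C8: sp
C9: sp3 ✓
C10: sp3 ✓
C11: sp
C12: sp
C1, C2, C9, C10 → 4 sp3 carbons.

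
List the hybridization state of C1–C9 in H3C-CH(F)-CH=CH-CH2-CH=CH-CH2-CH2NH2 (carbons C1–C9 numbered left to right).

C1 sp3, C2 sp3, C3 sp2, C4 sp2, C5 sp3, C6 sp2, C7 sp2, C8 sp3, C9 sp3

C1 has 4 σ bonds: steric number 4 → sp3.
C2 (4 σ bonds) has steric number 4: sp3.
C3: 3 σ bonds, plus one π bond — 3 electron domains, sp2.
C4: 3 σ bonds, plus one π bond; 3 regions of electron density → sp2.
C5 carries 4 σ bonds, giving a steric number of 4, so it is sp3.
C6 carries 3 σ bonds, plus one π bond, giving a steric number of 3, so it is sp2.
C7: 3 σ bonds, plus one π bond — 3 electron domains, sp2.
C8: 4 σ bonds; 4 regions of electron density → sp3.
C9 (4 σ bonds) has steric number 4: sp3.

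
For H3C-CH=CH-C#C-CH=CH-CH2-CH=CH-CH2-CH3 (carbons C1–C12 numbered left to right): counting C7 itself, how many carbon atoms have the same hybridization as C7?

6

C7 is sp2 (one π bond).
C1: sp3
C2: sp2 ✓
C3: sp2 ✓
C4: sp
C5: sp
C6: sp2 ✓
C7: sp2 ✓
C8: sp3
C9: sp2 ✓
C10: sp2 ✓
C11: sp3
C12: sp3
6 carbons are sp2.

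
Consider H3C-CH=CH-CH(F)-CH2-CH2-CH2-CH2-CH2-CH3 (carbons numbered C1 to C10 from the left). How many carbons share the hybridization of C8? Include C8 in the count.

8

C8 is sp3 (only σ bonds).
C1: sp3 ✓
C2: sp2
C3: sp2
C4: sp3 ✓
C5: sp3 ✓
C6: sp3 ✓
C7: sp3 ✓
C8: sp3 ✓
C9: sp3 ✓
C10: sp3 ✓
8 carbons are sp3.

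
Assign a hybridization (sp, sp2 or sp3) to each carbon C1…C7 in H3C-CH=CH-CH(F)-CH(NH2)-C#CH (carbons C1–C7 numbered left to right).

C1 is sp3: 4 σ bonds, 4 electron-density regions.
C2: 3 σ bonds, plus one π bond — 3 electron domains, sp2.
C3 — 3 σ bonds, plus one π bond. Steric number 3, so sp2.
C4: 4 σ bonds — 4 electron domains, sp3.
C5: 4 σ bonds; 4 regions of electron density → sp3.
C6: 2 σ bonds, plus two π bonds — 2 electron domains, sp.
C7 is sp: 2 σ bonds, plus two π bonds, 2 electron-density regions.

C1 sp3, C2 sp2, C3 sp2, C4 sp3, C5 sp3, C6 sp, C7 sp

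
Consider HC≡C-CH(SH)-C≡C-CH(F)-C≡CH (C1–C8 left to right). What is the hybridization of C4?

sp

C4: 2 σ bonds, plus two π bonds — 2 electron domains, sp.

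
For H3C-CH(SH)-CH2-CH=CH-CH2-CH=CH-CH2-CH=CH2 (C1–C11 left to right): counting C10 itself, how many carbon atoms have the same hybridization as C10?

6

C10 is sp2 (one π bond).
C1: sp3
C2: sp3
C3: sp3
C4: sp2 ✓
C5: sp2 ✓
C6: sp3
C7: sp2 ✓
C8: sp2 ✓
C9: sp3
C10: sp2 ✓
C11: sp2 ✓
6 carbons are sp2.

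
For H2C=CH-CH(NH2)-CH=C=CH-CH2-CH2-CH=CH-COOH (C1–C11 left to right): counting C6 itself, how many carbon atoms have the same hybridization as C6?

C6 is sp2 (one π bond).
C1: sp2 ✓
C2: sp2 ✓
C3: sp3
C4: sp2 ✓
C5: sp
C6: sp2 ✓
C7: sp3
C8: sp3
C9: sp2 ✓
C10: sp2 ✓
C11: sp2 ✓
7 carbons are sp2.

7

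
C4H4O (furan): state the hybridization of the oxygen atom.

One O lone pair is in the aromatic π system (p orbital), the other is in an sp2 hybrid in the ring plane; O has two σ bonds + one in-plane lone pair → sp2.

sp^2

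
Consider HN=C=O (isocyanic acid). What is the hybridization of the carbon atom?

sp

The carbon atom (2 σ bonds, plus two π bonds) has steric number 2: sp.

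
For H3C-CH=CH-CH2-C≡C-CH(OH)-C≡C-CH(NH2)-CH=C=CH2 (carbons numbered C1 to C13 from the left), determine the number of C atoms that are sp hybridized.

5

C1: sp3
C2: sp2
C3: sp2
C4: sp3
C5: sp ✓
C6: sp ✓
C7: sp3
C8: sp ✓
C9: sp ✓
C10: sp3
C11: sp2
C12: sp ✓
C13: sp2
C5, C6, C8, C9, C12 → 5 sp carbons.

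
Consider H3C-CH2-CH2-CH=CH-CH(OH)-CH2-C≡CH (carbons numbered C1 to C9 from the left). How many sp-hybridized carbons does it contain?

C1: sp3
C2: sp3
C3: sp3
C4: sp2
C5: sp2
C6: sp3
C7: sp3
C8: sp ✓
C9: sp ✓
C8, C9 → 2 sp carbons.

2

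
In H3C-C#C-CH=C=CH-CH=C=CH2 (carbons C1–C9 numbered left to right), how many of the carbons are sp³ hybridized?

C1: sp3 ✓
C2: sp
C3: sp
C4: sp2
C5: sp
C6: sp2
C7: sp2
C8: sp
C9: sp2
C1 → 1 sp3 carbon.

1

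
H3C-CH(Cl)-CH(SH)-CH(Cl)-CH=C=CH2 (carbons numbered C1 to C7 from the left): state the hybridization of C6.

C6: 2 σ bonds, plus two π bonds — 2 electron domains, sp.

sp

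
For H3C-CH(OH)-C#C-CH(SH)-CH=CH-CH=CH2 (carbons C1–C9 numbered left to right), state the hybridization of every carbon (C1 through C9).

C1 sp3, C2 sp3, C3 sp, C4 sp, C5 sp3, C6 sp2, C7 sp2, C8 sp2, C9 sp2

C1 is sp3: 4 σ bonds, 4 electron-density regions.
C2: 4 σ bonds — 4 electron domains, sp3.
C3 has 2 σ bonds, plus two π bonds: steric number 2 → sp.
C4 is sp: 2 σ bonds, plus two π bonds, 2 electron-density regions.
C5 carries 4 σ bonds, giving a steric number of 4, so it is sp3.
C6 is sp2: 3 σ bonds, plus one π bond, 3 electron-density regions.
C7 (3 σ bonds, plus one π bond) has steric number 3: sp2.
C8 is sp2: 3 σ bonds, plus one π bond, 3 electron-density regions.
C9 carries 3 σ bonds, plus one π bond, giving a steric number of 3, so it is sp2.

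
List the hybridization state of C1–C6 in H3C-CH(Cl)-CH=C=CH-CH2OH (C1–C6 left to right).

C1 sp3, C2 sp3, C3 sp2, C4 sp, C5 sp2, C6 sp3

C1: 4 σ bonds; 4 regions of electron density → sp3.
C2 (4 σ bonds) has steric number 4: sp3.
C3 has 3 σ bonds, plus one π bond: steric number 3 → sp2.
C4: 2 σ bonds, plus two π bonds; 2 regions of electron density → sp.
C5 carries 3 σ bonds, plus one π bond, giving a steric number of 3, so it is sp2.
C6 carries 4 σ bonds, giving a steric number of 4, so it is sp3.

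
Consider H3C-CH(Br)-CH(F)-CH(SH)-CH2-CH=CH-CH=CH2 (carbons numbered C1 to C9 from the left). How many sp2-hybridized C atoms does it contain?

4

C1: sp3
C2: sp3
C3: sp3
C4: sp3
C5: sp3
C6: sp2 ✓
C7: sp2 ✓
C8: sp2 ✓
C9: sp2 ✓
C6, C7, C8, C9 → 4 sp2 carbons.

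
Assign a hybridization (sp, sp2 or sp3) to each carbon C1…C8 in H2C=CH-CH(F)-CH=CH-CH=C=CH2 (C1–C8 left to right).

C1 sp2, C2 sp2, C3 sp3, C4 sp2, C5 sp2, C6 sp2, C7 sp, C8 sp2

C1 has 3 σ bonds, plus one π bond: steric number 3 → sp2.
C2: 3 σ bonds, plus one π bond — 3 electron domains, sp2.
C3 carries 4 σ bonds, giving a steric number of 4, so it is sp3.
C4 has 3 σ bonds, plus one π bond: steric number 3 → sp2.
C5 has 3 σ bonds, plus one π bond: steric number 3 → sp2.
C6 has 3 σ bonds, plus one π bond: steric number 3 → sp2.
C7 carries 2 σ bonds, plus two π bonds, giving a steric number of 2, so it is sp.
C8 carries 3 σ bonds, plus one π bond, giving a steric number of 3, so it is sp2.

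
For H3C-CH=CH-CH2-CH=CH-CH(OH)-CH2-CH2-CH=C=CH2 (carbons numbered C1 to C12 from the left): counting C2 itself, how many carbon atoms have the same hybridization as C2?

6

C2 is sp2 (one π bond).
C1: sp3
C2: sp2 ✓
C3: sp2 ✓
C4: sp3
C5: sp2 ✓
C6: sp2 ✓
C7: sp3
C8: sp3
C9: sp3
C10: sp2 ✓
C11: sp
C12: sp2 ✓
6 carbons are sp2.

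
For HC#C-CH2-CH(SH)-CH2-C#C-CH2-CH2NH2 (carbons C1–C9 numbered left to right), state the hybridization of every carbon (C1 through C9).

C1 has 2 σ bonds, plus two π bonds: steric number 2 → sp.
C2: 2 σ bonds, plus two π bonds; 2 regions of electron density → sp.
C3 is sp3: 4 σ bonds, 4 electron-density regions.
C4 — 4 σ bonds. Steric number 4, so sp3.
C5 — 4 σ bonds. Steric number 4, so sp3.
C6 carries 2 σ bonds, plus two π bonds, giving a steric number of 2, so it is sp.
C7 carries 2 σ bonds, plus two π bonds, giving a steric number of 2, so it is sp.
C8 carries 4 σ bonds, giving a steric number of 4, so it is sp3.
C9 carries 4 σ bonds, giving a steric number of 4, so it is sp3.

C1 sp, C2 sp, C3 sp3, C4 sp3, C5 sp3, C6 sp, C7 sp, C8 sp3, C9 sp3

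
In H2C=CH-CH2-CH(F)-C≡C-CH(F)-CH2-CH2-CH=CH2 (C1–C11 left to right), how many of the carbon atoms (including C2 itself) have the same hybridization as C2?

4

C2 is sp2 (one π bond).
C1: sp2 ✓
C2: sp2 ✓
C3: sp3
C4: sp3
C5: sp
C6: sp
C7: sp3
C8: sp3
C9: sp3
C10: sp2 ✓
C11: sp2 ✓
4 carbons are sp2.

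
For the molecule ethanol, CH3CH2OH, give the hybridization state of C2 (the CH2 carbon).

C2 (the CH2 carbon) — 4 σ bonds. Steric number 4, so sp3.

sp³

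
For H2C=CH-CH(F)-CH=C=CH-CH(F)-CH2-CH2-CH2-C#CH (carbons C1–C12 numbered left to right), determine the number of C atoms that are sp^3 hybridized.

C1: sp2
C2: sp2
C3: sp3 ✓
C4: sp2
C5: sp
C6: sp2
C7: sp3 ✓
C8: sp3 ✓
C9: sp3 ✓
C10: sp3 ✓
C11: sp
C12: sp
C3, C7, C8, C9, C10 → 5 sp3 carbons.

5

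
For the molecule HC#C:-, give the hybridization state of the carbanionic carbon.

One σ bond + one lone pair = steric number 2 → sp.

sp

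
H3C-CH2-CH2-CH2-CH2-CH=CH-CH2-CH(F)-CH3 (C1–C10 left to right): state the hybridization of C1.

C1 — 4 σ bonds. Steric number 4, so sp3.

sp3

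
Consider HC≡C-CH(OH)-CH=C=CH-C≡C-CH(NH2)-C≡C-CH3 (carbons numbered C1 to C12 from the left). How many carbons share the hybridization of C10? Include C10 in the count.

C10 is sp (two π bonds).
C1: sp ✓
C2: sp ✓
C3: sp3
C4: sp2
C5: sp ✓
C6: sp2
C7: sp ✓
C8: sp ✓
C9: sp3
C10: sp ✓
C11: sp ✓
C12: sp3
7 carbons are sp.

7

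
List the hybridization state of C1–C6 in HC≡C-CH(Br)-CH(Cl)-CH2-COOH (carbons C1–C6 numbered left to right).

C1 sp, C2 sp, C3 sp3, C4 sp3, C5 sp3, C6 sp2

C1 (2 σ bonds, plus two π bonds) has steric number 2: sp.
C2 carries 2 σ bonds, plus two π bonds, giving a steric number of 2, so it is sp.
C3 has 4 σ bonds: steric number 4 → sp3.
C4 — 4 σ bonds. Steric number 4, so sp3.
C5 carries 4 σ bonds, giving a steric number of 4, so it is sp3.
C6 has 3 σ bonds, plus one π bond: steric number 3 → sp2.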